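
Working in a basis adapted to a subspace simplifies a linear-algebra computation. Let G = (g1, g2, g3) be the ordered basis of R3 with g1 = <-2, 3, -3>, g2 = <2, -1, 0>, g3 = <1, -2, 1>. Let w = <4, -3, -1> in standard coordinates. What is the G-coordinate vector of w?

We seek scalars with c_1 g1 + ... + c_3 g3 = w; equivalently solve M c = w where the columns of M are g1, ..., g3.
Gaussian elimination on [M | w] yields c = (1, 2, 2).
Check: g1 + 2g2 + 2g3 = <4, -3, -1>.

<1, 2, 2>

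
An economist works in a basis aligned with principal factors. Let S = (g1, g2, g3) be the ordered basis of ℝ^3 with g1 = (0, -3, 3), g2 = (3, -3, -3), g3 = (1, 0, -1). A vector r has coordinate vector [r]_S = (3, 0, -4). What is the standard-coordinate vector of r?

By definition r = 3g1 + 0·g2 - 4g3.
Summing componentwise gives (-4, -9, 13).

(-4, -9, 13)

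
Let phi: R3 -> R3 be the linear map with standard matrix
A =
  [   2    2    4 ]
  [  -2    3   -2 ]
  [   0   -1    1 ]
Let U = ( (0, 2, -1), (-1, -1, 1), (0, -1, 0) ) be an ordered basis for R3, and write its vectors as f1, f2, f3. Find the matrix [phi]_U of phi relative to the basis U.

[[3, -2, 1], [0, 0, 2], [-2, -1, 3]]

The j-th column of [phi]_U is [phi(fj)]_U.
phi(f1) = A f1 = (0, 8, -3) = 3f1 + 0·f2 - 2f3, so column 1 is (3, 0, -2).
Repeating for f2, f3 and assembling the columns gives [[3, -2, 1], [0, 0, 2], [-2, -1, 3]].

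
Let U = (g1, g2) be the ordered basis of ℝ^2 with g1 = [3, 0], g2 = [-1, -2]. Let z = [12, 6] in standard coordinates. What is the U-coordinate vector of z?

[3, -3]

Write z = c_1 g1 + c_2 g2 and solve for the c_i.
System: 3c_1 - c_2 = 12, 0c_1 - 2c_2 = 6; solving gives c_1 = 3, c_2 = -3.
Check: 3g1 - 3g2 = [12, 6].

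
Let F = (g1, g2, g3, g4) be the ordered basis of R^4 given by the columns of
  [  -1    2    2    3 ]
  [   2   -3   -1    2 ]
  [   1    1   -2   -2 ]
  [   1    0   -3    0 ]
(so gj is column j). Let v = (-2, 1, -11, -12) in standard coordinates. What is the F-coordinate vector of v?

(-3, -4, 3, -1)

Write v = c_1 g1 + ... + c_4 g4 and solve for the c_i.
Solving this 4x4 system gives c = (-3, -4, 3, -1).
Check: -3g1 - 4g2 + 3g3 - g4 = (-2, 1, -11, -12).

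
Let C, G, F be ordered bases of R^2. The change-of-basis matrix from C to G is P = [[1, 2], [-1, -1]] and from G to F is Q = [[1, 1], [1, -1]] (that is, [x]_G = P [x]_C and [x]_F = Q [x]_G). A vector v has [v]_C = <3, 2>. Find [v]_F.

Composing the changes, [v]_F = Q P [v]_C.
Q P = [[0, 1], [2, 3]]; applying this to <3, 2> gives <2, 12>.

<2, 12>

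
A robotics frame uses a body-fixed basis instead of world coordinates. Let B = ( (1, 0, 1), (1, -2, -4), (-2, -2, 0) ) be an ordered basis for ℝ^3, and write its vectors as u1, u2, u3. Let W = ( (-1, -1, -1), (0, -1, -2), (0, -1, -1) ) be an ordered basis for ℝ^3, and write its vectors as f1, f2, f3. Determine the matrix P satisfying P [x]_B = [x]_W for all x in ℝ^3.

[[-1, -1, 2], [-1, 2, -2], [2, 1, 2]]

Take x = uj: its B-coordinates are the j-th standard unit vector, so P e_j — column j of P — equals [uj]_W.
u1 = -f1 - f2 + 2f3, giving column 1 = (-1, -1, 2); repeating for each j gives P = [[-1, -1, 2], [-1, 2, -2], [2, 1, 2]].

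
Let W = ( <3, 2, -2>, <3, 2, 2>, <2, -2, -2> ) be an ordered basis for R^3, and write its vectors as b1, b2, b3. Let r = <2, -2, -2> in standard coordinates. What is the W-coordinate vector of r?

We seek scalars with c_1 b1 + ... + c_3 b3 = r; equivalently solve M c = r where the columns of M are b1, ..., b3.
Solving this 3x3 system gives c = (0, 0, 1).
Check: 0·b1 + 0·b2 + b3 = <2, -2, -2>.

<0, 0, 1>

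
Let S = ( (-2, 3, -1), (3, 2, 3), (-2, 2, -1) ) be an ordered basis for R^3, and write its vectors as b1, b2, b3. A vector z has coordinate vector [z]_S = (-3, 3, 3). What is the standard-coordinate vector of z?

(9, 3, 9)

The coordinates say z = -3b1 + 3b2 + 3b3; adding the scaled basis vectors gives (9, 3, 9).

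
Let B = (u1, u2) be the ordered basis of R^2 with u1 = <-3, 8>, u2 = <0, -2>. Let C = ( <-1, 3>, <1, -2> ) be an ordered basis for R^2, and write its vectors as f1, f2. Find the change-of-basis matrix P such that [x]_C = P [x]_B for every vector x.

Let M have columns uj and N have columns fj. Then for every x, N [x]_C = x = M [x]_B, so P = N^(-1) M.
Since det N = -1, N^(-1) has integer entries; multiplying gives P = [[2, -2], [-1, -2]].

[[2, -2], [-1, -2]]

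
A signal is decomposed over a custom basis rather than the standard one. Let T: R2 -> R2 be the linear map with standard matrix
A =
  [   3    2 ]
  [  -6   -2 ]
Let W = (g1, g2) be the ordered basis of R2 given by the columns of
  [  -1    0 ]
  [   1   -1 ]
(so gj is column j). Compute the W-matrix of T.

Let P have columns g1, g2. Then [T]_W = P^(-1) A P.
Here det P = 1, so P^(-1) is integer; computing A P first and then P^(-1)(A P) gives [[1, 2], [-3, 0]].

[[1, 2], [-3, 0]]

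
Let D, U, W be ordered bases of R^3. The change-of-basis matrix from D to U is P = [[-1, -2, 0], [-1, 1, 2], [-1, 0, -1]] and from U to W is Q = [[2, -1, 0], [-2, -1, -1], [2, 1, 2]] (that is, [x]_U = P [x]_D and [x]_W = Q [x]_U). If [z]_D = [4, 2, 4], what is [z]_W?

Apply P to get U-coordinates [-8, 6, -8], then Q to get W-coordinates.
The result is [z]_W = [-22, 18, -26].

[-22, 18, -26]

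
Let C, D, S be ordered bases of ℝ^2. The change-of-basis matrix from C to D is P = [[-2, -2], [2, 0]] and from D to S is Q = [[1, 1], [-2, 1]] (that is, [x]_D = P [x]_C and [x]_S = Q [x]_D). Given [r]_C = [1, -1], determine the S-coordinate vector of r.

[2, 2]

Composing the changes, [r]_S = Q P [r]_C.
Q P = [[0, -2], [6, 4]]; applying this to [1, -1] gives [2, 2].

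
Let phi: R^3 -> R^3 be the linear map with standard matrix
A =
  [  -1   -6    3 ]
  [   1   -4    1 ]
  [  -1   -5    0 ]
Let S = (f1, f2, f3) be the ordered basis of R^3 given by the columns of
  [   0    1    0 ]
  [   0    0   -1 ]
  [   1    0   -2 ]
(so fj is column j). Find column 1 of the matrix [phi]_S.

(-2, 3, -1)

Column 1 of [phi]_S is the S-coordinate vector of phi(f1).
In standard coordinates phi(f1) = A f1 = (3, 1, 0).
Converting to S: (3, 1, 0) = -2f1 + 3f2 - f3, so the coordinate vector is (-2, 3, -1).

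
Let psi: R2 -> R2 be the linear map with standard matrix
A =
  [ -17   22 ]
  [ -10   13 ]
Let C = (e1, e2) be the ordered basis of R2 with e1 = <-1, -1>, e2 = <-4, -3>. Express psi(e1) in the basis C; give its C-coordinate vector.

<-3, 2>

Column 1 of [psi]_C is the C-coordinate vector of psi(e1).
In standard coordinates psi(e1) = A e1 = <-5, -3>.
Converting to C: <-5, -3> = -3e1 + 2e2, so the coordinate vector is <-3, 2>.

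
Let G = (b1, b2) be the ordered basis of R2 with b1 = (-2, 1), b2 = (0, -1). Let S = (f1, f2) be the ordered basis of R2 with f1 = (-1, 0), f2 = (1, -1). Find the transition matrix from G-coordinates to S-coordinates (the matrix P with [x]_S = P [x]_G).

Take x = bj: its G-coordinates are the j-th standard unit vector, so P e_j — column j of P — equals [bj]_S.
b1 = f1 - f2, giving column 1 = (1, -1); repeating for each j gives P = [[1, 1], [-1, 1]].

[[1, 1], [-1, 1]]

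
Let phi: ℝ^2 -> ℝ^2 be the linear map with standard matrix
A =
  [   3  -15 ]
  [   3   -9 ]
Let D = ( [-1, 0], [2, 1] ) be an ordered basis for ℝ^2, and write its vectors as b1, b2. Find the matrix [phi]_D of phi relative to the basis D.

[[-3, 3], [-3, -3]]

Let P have columns b1, b2. Then [phi]_D = P^(-1) A P.
Here det P = -1, so P^(-1) is integer; computing A P first and then P^(-1)(A P) gives [[-3, 3], [-3, -3]].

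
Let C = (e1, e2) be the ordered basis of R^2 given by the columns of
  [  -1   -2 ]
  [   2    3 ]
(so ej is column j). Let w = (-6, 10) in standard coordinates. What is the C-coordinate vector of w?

We seek scalars with c_1 e1 + c_2 e2 = w; equivalently solve M c = w where the columns of M are e1, e2.
System: -c_1 - 2c_2 = -6, 2c_1 + 3c_2 = 10; solving gives c_1 = 2, c_2 = 2.
Check: 2e1 + 2e2 = (-6, 10).

(2, 2)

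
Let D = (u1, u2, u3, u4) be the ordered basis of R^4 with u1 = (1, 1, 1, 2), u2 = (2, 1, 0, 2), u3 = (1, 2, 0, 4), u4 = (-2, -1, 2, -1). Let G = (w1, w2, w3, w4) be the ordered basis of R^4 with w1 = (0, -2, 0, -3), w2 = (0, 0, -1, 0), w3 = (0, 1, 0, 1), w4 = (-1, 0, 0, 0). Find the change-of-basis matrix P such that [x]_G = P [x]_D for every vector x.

[[-1, -1, -2, 0], [-1, 0, 0, -2], [-1, -1, -2, -1], [-1, -2, -1, 2]]

Column j of P is [uj]_G, since P maps D-coordinates to G-coordinates.
Expressing u1 in G: u1 = -w1 - w2 - w3 - w4, so column 1 of P is (-1, -1, -1, -1).
Doing the same for each uj gives P = [[-1, -1, -2, 0], [-1, 0, 0, -2], [-1, -1, -2, -1], [-1, -2, -1, 2]].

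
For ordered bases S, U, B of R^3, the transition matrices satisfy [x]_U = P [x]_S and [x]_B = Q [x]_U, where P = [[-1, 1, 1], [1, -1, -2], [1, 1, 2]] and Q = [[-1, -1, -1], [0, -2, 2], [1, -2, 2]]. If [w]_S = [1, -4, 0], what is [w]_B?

Apply P to get U-coordinates [-5, 5, -3], then Q to get B-coordinates.
The result is [w]_B = [3, -16, -21].

[3, -16, -21]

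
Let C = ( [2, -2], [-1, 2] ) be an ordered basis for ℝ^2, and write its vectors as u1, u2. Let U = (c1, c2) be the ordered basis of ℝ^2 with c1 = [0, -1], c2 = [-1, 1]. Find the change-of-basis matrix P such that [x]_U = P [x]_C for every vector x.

Column j of P is [uj]_U, since P maps C-coordinates to U-coordinates.
Expressing u1 in U: u1 = 0·c1 - 2c2, so column 1 of P is [0, -2].
Doing the same for each uj gives P = [[0, -1], [-2, 1]].

[[0, -1], [-2, 1]]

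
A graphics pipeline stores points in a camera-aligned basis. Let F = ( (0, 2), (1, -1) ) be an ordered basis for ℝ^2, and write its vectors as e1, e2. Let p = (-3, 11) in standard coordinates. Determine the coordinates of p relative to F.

[p]_F is the unique c with M c = p, where M has columns e1, e2.
System: 0c_1 + c_2 = -3, 2c_1 - c_2 = 11; solving gives c_1 = 4, c_2 = -3.
Check: 4e1 - 3e2 = (-3, 11).

(4, -3)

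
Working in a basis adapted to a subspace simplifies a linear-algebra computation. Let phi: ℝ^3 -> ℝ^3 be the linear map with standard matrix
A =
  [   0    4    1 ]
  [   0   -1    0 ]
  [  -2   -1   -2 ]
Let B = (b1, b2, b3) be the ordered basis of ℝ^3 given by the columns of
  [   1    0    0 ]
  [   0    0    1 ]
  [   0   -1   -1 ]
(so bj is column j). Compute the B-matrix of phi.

[[0, -1, 3], [2, -2, 0], [0, 0, -1]]

With P the matrix whose columns are b1, ..., b3, [phi]_B = P^(-1) A P.
Column by column: phi(b1) = A b1 = [0, 0, -2]; its B-coordinates [0, 2, 0] give column 1.
Continuing for each basis vector yields [phi]_B = [[0, -1, 3], [2, -2, 0], [0, 0, -1]].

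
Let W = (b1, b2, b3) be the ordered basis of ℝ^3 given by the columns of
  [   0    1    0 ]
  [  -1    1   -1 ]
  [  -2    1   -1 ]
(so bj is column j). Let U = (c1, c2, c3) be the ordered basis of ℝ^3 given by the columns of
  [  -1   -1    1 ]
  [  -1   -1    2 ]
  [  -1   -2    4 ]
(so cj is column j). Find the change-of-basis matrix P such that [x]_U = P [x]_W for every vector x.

Column j of P is [bj]_U, since P maps W-coordinates to U-coordinates.
Expressing b1 in U: b1 = 0·c1 - c2 - c3, so column 1 of P is (0, -1, -1).
Doing the same for each bj gives P = [[0, -1, 1], [-1, 0, -2], [-1, 0, -1]].

[[0, -1, 1], [-1, 0, -2], [-1, 0, -1]]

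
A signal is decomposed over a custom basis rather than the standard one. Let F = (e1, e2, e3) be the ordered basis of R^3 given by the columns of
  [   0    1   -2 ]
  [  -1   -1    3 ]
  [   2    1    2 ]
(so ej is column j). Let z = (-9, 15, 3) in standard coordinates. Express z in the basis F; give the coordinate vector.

[z]_F is the unique c with M c = z, where M has columns e1, ..., e3.
Solving this 3x3 system gives c = (-2, -1, 4).
Check: -2e1 - e2 + 4e3 = (-9, 15, 3).

(-2, -1, 4)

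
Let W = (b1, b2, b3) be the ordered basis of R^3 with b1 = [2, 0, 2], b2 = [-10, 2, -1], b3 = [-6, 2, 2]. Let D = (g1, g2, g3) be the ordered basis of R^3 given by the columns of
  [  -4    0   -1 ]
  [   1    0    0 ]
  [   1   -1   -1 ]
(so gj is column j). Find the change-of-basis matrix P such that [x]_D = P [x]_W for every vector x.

[[0, 2, 2], [0, 1, 2], [-2, 2, -2]]

Let M have columns bj and N have columns gj. Then for every x, N [x]_D = x = M [x]_W, so P = N^(-1) M.
Since det N = 1, N^(-1) has integer entries; multiplying gives P = [[0, 2, 2], [0, 1, 2], [-2, 2, -2]].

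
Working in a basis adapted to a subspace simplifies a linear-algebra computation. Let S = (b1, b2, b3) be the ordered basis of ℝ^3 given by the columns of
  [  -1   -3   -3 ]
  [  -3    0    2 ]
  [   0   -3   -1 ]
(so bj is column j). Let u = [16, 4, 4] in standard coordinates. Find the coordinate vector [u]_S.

[-4, 0, -4]

[u]_S is the unique c with M c = u, where M has columns b1, ..., b3.
Row-reducing the augmented matrix [M | u] gives c = (-4, 0, -4).
Check: -4b1 + 0·b2 - 4b3 = [16, 4, 4].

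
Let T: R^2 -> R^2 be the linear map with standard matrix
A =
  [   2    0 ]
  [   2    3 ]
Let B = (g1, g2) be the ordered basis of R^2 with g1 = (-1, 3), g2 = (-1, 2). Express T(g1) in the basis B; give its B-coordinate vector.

(3, -1)

Column 1 of [T]_B is the B-coordinate vector of T(g1).
In standard coordinates T(g1) = A g1 = (-2, 7).
Converting to B: (-2, 7) = 3g1 - g2, so the coordinate vector is (3, -1).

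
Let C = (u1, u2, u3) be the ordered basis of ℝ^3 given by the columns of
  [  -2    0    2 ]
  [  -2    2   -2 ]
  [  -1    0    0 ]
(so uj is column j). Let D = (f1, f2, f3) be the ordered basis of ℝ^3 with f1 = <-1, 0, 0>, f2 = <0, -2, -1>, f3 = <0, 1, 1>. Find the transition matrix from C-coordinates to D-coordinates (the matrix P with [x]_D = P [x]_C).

Let M have columns uj and N have columns fj. Then for every x, N [x]_D = x = M [x]_C, so P = N^(-1) M.
Since det N = 1, N^(-1) has integer entries; multiplying gives P = [[2, 0, -2], [1, -2, 2], [0, -2, 2]].

[[2, 0, -2], [1, -2, 2], [0, -2, 2]]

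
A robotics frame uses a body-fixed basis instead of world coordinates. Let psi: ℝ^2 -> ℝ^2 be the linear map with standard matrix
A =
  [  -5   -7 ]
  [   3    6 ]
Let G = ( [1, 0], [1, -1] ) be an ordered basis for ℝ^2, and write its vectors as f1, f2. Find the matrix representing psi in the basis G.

[[-2, -1], [-3, 3]]

With P the matrix whose columns are f1, f2, [psi]_G = P^(-1) A P.
Column by column: psi(f1) = A f1 = [-5, 3]; its G-coordinates [-2, -3] give column 1.
Continuing for each basis vector yields [psi]_G = [[-2, -1], [-3, 3]].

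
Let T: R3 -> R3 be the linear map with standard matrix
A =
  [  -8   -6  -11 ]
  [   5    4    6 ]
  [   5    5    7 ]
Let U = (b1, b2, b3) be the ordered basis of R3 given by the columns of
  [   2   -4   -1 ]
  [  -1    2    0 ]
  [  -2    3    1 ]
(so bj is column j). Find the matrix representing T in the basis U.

With P the matrix whose columns are b1, ..., b3, [T]_U = P^(-1) A P.
Column by column: T(b1) = A b1 = [12, -6, -9]; its U-coordinates [0, -3, 0] give column 1.
Continuing for each basis vector yields [T]_U = [[0, -2, 1], [-3, 2, 1], [0, 1, 1]].

[[0, -2, 1], [-3, 2, 1], [0, 1, 1]]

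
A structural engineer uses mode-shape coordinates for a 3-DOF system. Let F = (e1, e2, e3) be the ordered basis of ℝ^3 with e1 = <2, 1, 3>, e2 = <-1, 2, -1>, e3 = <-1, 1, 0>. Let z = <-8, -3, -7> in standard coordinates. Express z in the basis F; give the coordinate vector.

<-3, -2, 4>

We seek scalars with c_1 e1 + ... + c_3 e3 = z; equivalently solve M c = z where the columns of M are e1, ..., e3.
Gaussian elimination on [M | z] yields c = (-3, -2, 4).
Check: -3e1 - 2e2 + 4e3 = <-8, -3, -7>.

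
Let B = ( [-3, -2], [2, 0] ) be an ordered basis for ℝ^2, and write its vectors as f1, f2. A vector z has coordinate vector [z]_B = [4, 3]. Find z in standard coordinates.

[-6, -8]

By definition z = 4f1 + 3f2.
Summing componentwise gives [-6, -8].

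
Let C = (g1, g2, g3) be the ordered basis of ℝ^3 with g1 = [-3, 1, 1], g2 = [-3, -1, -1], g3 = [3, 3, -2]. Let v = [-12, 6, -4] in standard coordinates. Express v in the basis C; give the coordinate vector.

[3, 3, 2]

[v]_C is the unique c with M c = v, where M has columns g1, ..., g3.
Row-reducing the augmented matrix [M | v] gives c = (3, 3, 2).
Check: 3g1 + 3g2 + 2g3 = [-12, 6, -4].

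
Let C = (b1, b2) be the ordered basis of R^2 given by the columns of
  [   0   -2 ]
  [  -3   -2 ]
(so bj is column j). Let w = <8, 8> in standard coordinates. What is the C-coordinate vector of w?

<0, -4>

Write w = c_1 b1 + c_2 b2 and solve for the c_i.
System: 0c_1 - 2c_2 = 8, -3c_1 - 2c_2 = 8; solving gives c_1 = 0, c_2 = -4.
Check: 0·b1 - 4b2 = <8, 8>.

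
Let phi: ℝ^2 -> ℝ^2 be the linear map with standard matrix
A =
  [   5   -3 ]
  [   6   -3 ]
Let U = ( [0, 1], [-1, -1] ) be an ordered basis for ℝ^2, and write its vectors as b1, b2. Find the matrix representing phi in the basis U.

The j-th column of [phi]_U is [phi(bj)]_U.
phi(b1) = A b1 = [-3, -3] = 0·b1 + 3b2, so column 1 is [0, 3].
Repeating for b2 and assembling the columns gives [[0, -1], [3, 2]].

[[0, -1], [3, 2]]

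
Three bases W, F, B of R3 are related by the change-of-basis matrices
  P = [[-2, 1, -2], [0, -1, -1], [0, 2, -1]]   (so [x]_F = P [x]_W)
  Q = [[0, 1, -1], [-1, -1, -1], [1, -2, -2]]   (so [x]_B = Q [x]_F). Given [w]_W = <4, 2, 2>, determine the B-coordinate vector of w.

<-6, 12, -6>

Composing the changes, [w]_B = Q P [w]_W.
Q P = [[0, -3, 0], [2, -2, 4], [-2, -1, 2]]; applying this to <4, 2, 2> gives <-6, 12, -6>.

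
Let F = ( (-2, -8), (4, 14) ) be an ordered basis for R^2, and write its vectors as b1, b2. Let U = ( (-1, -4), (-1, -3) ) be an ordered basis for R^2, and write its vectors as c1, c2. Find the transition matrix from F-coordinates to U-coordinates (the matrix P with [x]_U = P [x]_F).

Let M have columns bj and N have columns cj. Then for every x, N [x]_U = x = M [x]_F, so P = N^(-1) M.
Since det N = -1, N^(-1) has integer entries; multiplying gives P = [[2, -2], [0, -2]].

[[2, -2], [0, -2]]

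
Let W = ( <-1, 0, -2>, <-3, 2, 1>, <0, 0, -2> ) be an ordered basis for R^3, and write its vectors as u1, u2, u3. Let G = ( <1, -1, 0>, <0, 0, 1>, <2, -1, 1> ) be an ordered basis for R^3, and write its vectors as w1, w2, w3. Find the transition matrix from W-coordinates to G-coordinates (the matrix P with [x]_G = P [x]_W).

Column j of P is [uj]_G, since P maps W-coordinates to G-coordinates.
Expressing u1 in G: u1 = w1 - w2 - w3, so column 1 of P is <1, -1, -1>.
Doing the same for each uj gives P = [[1, -1, 0], [-1, 2, -2], [-1, -1, 0]].

[[1, -1, 0], [-1, 2, -2], [-1, -1, 0]]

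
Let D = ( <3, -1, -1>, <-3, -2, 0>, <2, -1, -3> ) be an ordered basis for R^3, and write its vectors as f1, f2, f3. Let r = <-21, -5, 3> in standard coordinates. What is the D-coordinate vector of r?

<-3, 4, 0>

We seek scalars with c_1 f1 + ... + c_3 f3 = r; equivalently solve M c = r where the columns of M are f1, ..., f3.
Row-reducing the augmented matrix [M | r] gives c = (-3, 4, 0).
Check: -3f1 + 4f2 + 0·f3 = <-21, -5, 3>.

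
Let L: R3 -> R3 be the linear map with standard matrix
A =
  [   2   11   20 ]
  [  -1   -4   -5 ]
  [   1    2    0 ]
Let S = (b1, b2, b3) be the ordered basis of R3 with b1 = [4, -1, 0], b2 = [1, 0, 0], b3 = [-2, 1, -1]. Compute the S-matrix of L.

[[-2, 0, -3], [1, 0, -1], [-2, -1, 0]]

Let P have columns b1, ..., b3. Then [L]_S = P^(-1) A P.
Here det P = -1, so P^(-1) is integer; computing A P first and then P^(-1)(A P) gives [[-2, 0, -3], [1, 0, -1], [-2, -1, 0]].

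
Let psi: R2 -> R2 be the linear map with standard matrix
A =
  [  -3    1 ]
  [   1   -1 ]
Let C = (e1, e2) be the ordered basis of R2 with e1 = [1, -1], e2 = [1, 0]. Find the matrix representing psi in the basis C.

With P the matrix whose columns are e1, e2, [psi]_C = P^(-1) A P.
Column by column: psi(e1) = A e1 = [-4, 2]; its C-coordinates [-2, -2] give column 1.
Continuing for each basis vector yields [psi]_C = [[-2, -1], [-2, -2]].

[[-2, -1], [-2, -2]]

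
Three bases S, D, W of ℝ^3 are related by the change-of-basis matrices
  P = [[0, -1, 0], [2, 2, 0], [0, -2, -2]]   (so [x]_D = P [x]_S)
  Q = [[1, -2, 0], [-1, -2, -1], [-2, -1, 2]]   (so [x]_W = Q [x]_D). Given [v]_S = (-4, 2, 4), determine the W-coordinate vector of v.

First [v]_D = P [v]_S = (-2, -4, -12).
Then [v]_W = Q [v]_D = (6, 22, -16).

(6, 22, -16)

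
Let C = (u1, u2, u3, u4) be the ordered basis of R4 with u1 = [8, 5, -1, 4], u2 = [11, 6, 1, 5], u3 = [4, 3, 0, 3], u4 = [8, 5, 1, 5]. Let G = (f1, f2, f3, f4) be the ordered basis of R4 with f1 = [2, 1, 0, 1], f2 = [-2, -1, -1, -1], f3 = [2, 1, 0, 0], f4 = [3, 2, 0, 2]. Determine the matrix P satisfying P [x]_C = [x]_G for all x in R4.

Let M have columns uj and N have columns fj. Then for every x, N [x]_G = x = M [x]_C, so P = N^(-1) M.
Since det N = 1, N^(-1) has integer entries; multiplying gives P = [[1, 2, -1, 0], [1, -1, 0, -1], [1, 1, 0, 0], [2, 1, 2, 2]].

[[1, 2, -1, 0], [1, -1, 0, -1], [1, 1, 0, 0], [2, 1, 2, 2]]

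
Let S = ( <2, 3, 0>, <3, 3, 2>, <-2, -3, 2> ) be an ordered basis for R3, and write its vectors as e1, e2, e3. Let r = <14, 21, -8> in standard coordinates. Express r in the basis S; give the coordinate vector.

<3, 0, -4>

[r]_S is the unique c with M c = r, where M has columns e1, ..., e3.
Solving this 3x3 system gives c = (3, 0, -4).
Check: 3e1 + 0·e2 - 4e3 = <14, 21, -8>.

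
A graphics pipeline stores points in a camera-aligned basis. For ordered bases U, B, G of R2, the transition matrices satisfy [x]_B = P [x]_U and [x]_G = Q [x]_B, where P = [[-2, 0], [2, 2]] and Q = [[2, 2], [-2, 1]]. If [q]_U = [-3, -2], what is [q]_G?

Composing the changes, [q]_G = Q P [q]_U.
Q P = [[0, 4], [6, 2]]; applying this to [-3, -2] gives [-8, -22].

[-8, -22]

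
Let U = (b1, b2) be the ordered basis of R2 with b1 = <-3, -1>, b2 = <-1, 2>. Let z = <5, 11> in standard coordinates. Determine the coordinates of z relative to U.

<-3, 4>

[z]_U is the unique c with M c = z, where M has columns b1, b2.
System: -3c_1 - c_2 = 5, -c_1 + 2c_2 = 11; solving gives c_1 = -3, c_2 = 4.
Check: -3b1 + 4b2 = <5, 11>.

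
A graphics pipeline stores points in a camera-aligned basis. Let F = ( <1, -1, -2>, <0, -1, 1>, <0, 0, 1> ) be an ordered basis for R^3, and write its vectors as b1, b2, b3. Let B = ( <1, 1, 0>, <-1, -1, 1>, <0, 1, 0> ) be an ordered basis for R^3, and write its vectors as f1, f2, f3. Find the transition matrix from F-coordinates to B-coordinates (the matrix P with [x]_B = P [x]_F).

[[-1, 1, 1], [-2, 1, 1], [-2, -1, 0]]

Let M have columns bj and N have columns fj. Then for every x, N [x]_B = x = M [x]_F, so P = N^(-1) M.
Since det N = -1, N^(-1) has integer entries; multiplying gives P = [[-1, 1, 1], [-2, 1, 1], [-2, -1, 0]].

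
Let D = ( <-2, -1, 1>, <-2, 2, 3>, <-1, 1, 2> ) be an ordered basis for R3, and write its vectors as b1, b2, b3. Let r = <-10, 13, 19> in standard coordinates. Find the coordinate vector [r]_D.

<-1, 4, 4>

Write r = c_1 b1 + ... + c_3 b3 and solve for the c_i.
Row-reducing the augmented matrix [M | r] gives c = (-1, 4, 4).
Check: -b1 + 4b2 + 4b3 = <-10, 13, 19>.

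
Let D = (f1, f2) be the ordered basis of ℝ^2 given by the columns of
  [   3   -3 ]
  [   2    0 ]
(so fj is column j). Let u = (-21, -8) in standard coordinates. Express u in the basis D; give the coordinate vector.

We seek scalars with c_1 f1 + c_2 f2 = u; equivalently solve M c = u where the columns of M are f1, f2.
System: 3c_1 - 3c_2 = -21, 2c_1 + 0c_2 = -8; solving gives c_1 = -4, c_2 = 3.
Check: -4f1 + 3f2 = (-21, -8).

(-4, 3)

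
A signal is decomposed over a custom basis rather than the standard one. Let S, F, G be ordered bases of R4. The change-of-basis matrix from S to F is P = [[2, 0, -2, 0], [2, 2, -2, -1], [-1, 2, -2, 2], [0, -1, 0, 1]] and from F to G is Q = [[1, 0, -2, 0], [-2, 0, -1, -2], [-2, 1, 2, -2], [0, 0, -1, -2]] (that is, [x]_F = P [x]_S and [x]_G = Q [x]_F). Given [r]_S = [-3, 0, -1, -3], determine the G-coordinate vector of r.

[-2, 15, 11, 7]

Composing the changes, [r]_G = Q P [r]_S.
Q P = [[4, -4, 2, -4], [-3, 0, 6, -4], [-4, 8, -2, 1], [1, 0, 2, -4]]; applying this to [-3, 0, -1, -3] gives [-2, 15, 11, 7].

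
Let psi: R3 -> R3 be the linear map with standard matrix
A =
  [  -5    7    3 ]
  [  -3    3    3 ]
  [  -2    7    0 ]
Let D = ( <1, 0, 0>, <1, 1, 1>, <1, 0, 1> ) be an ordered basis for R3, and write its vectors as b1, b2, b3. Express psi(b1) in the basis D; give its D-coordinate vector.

Compute psi(b1) = A b1 = <-5, -3, -2> in standard coordinates.
Then write this in D-coordinates: solve for y in y_1 b1 + ... + y_3 b3 = <-5, -3, -2>.
This gives y = <-3, -3, 1>, which is column 1 of [psi]_D.

<-3, -3, 1>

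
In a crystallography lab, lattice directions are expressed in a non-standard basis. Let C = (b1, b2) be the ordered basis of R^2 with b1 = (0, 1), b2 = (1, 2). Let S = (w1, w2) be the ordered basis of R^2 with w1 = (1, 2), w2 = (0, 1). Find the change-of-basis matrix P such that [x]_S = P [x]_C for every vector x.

Take x = bj: its C-coordinates are the j-th standard unit vector, so P e_j — column j of P — equals [bj]_S.
b1 = 0·w1 + w2, giving column 1 = (0, 1); repeating for each j gives P = [[0, 1], [1, 0]].

[[0, 1], [1, 0]]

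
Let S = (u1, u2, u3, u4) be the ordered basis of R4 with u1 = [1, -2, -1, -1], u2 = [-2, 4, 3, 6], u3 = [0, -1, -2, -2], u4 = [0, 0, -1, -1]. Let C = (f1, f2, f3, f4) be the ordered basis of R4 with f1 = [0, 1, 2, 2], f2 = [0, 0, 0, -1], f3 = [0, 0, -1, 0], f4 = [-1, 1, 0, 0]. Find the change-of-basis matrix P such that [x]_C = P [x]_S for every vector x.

[[-1, 2, -1, 0], [-1, -2, 0, 1], [-1, 1, 0, 1], [-1, 2, 0, 0]]

Column j of P is [uj]_C, since P maps S-coordinates to C-coordinates.
Expressing u1 in C: u1 = -f1 - f2 - f3 - f4, so column 1 of P is [-1, -1, -1, -1].
Doing the same for each uj gives P = [[-1, 2, -1, 0], [-1, -2, 0, 1], [-1, 1, 0, 1], [-1, 2, 0, 0]].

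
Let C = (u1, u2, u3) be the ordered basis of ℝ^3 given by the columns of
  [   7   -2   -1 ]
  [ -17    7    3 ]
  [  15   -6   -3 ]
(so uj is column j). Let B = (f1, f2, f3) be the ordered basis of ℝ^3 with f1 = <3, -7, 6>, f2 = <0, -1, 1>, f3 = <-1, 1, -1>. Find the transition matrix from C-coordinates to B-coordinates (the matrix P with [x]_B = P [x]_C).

[[2, -1, 0], [2, -1, -2], [-1, -1, 1]]

Let M have columns uj and N have columns fj. Then for every x, N [x]_B = x = M [x]_C, so P = N^(-1) M.
Since det N = 1, N^(-1) has integer entries; multiplying gives P = [[2, -1, 0], [2, -1, -2], [-1, -1, 1]].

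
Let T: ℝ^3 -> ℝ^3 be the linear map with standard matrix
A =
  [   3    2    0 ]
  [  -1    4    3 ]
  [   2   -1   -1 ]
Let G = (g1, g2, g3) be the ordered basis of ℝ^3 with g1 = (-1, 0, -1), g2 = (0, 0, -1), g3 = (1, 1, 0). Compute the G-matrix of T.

[[1, -3, -2], [0, 2, 1], [-2, -3, 3]]

The j-th column of [T]_G is [T(gj)]_G.
T(g1) = A g1 = (-3, -2, -1) = g1 + 0·g2 - 2g3, so column 1 is (1, 0, -2).
Repeating for g2, g3 and assembling the columns gives [[1, -3, -2], [0, 2, 1], [-2, -3, 3]].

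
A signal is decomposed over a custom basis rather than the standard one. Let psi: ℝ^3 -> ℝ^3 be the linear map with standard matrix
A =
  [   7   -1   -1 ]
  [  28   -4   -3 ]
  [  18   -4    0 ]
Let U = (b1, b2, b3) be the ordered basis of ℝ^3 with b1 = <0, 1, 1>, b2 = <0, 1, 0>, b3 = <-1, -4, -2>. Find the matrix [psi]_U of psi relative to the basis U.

[[0, -2, 0], [1, 2, -2], [2, 1, 1]]

The j-th column of [psi]_U is [psi(bj)]_U.
psi(b1) = A b1 = <-2, -7, -4> = 0·b1 + b2 + 2b3, so column 1 is <0, 1, 2>.
Repeating for b2, b3 and assembling the columns gives [[0, -2, 0], [1, 2, -2], [2, 1, 1]].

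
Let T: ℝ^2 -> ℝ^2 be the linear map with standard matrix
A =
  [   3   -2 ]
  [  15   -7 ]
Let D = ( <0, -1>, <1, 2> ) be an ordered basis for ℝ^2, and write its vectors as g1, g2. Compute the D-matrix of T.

[[-3, -3], [2, -1]]

With P the matrix whose columns are g1, g2, [T]_D = P^(-1) A P.
Column by column: T(g1) = A g1 = <2, 7>; its D-coordinates <-3, 2> give column 1.
Continuing for each basis vector yields [T]_D = [[-3, -3], [2, -1]].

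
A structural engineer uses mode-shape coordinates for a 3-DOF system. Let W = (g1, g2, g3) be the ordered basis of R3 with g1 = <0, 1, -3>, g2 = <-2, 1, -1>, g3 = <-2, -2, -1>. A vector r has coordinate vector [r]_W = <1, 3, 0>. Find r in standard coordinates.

<-6, 4, -6>

r = M [r]_W, where M has columns g1, ..., g3.
Carrying out the matrix-vector product, r = <-6, 4, -6>.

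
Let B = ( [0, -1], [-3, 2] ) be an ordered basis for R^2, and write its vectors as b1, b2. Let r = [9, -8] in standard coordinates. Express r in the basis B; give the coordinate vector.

[r]_B is the unique c with M c = r, where M has columns b1, b2.
System: 0c_1 - 3c_2 = 9, -c_1 + 2c_2 = -8; solving gives c_1 = 2, c_2 = -3.
Check: 2b1 - 3b2 = [9, -8].

[2, -3]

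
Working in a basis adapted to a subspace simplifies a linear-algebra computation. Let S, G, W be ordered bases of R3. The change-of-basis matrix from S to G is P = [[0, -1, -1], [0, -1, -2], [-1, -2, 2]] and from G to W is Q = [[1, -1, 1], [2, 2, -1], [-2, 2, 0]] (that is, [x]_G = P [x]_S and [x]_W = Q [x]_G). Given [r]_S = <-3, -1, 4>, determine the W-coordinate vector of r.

<17, -33, -8>

Composing the changes, [r]_W = Q P [r]_S.
Q P = [[-1, -2, 3], [1, -2, -8], [0, 0, -2]]; applying this to <-3, -1, 4> gives <17, -33, -8>.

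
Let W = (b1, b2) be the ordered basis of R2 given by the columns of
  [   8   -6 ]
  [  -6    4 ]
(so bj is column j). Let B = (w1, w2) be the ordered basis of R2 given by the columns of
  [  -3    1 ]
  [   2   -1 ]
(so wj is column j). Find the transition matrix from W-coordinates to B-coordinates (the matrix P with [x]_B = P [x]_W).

Column j of P is [bj]_B, since P maps W-coordinates to B-coordinates.
Expressing b1 in B: b1 = -2w1 + 2w2, so column 1 of P is [-2, 2].
Doing the same for each bj gives P = [[-2, 2], [2, 0]].

[[-2, 2], [2, 0]]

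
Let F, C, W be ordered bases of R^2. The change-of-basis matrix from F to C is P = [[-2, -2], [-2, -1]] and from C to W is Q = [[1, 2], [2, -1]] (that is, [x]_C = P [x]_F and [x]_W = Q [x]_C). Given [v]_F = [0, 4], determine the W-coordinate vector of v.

First [v]_C = P [v]_F = [-8, -4].
Then [v]_W = Q [v]_C = [-16, -12].

[-16, -12]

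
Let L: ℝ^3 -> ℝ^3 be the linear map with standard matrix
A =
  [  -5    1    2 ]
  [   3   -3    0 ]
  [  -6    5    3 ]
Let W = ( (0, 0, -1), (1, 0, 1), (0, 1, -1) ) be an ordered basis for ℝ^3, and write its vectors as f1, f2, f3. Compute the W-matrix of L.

Let P have columns f1, ..., f3. Then [L]_W = P^(-1) A P.
Here det P = -1, so P^(-1) is integer; computing A P first and then P^(-1)(A P) gives [[1, -3, 0], [-2, -3, -1], [0, 3, -3]].

[[1, -3, 0], [-2, -3, -1], [0, 3, -3]]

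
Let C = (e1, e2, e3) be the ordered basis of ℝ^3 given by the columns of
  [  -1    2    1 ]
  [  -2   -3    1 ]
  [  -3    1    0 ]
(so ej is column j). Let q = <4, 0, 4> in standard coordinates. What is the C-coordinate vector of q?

Write q = c_1 e1 + ... + c_3 e3 and solve for the c_i.
Gaussian elimination on [M | q] yields c = (-1, 1, 1).
Check: -e1 + e2 + e3 = <4, 0, 4>.

<-1, 1, 1>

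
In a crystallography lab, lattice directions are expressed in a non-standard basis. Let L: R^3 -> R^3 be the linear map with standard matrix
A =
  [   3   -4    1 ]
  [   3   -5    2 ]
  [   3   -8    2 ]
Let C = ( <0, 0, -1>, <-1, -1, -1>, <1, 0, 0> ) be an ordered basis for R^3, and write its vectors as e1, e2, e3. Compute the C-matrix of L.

[[0, -3, 0], [2, 0, -3], [1, 0, 0]]

The j-th column of [L]_C is [L(ej)]_C.
L(e1) = A e1 = <-1, -2, -2> = 0·e1 + 2e2 + e3, so column 1 is <0, 2, 1>.
Repeating for e2, e3 and assembling the columns gives [[0, -3, 0], [2, 0, -3], [1, 0, 0]].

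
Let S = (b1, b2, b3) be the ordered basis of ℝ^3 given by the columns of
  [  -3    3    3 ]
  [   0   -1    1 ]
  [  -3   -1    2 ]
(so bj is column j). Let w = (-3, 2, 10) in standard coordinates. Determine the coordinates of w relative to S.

(-3, -3, -1)

Write w = c_1 b1 + ... + c_3 b3 and solve for the c_i.
Row-reducing the augmented matrix [M | w] gives c = (-3, -3, -1).
Check: -3b1 - 3b2 - b3 = (-3, 2, 10).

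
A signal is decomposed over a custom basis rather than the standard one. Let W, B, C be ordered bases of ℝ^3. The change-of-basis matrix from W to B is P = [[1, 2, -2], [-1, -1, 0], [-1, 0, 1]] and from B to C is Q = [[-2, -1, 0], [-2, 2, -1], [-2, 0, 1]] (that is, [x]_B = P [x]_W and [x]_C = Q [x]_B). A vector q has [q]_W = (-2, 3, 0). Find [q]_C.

(-7, -12, -6)

Apply P to get B-coordinates (4, -1, 2), then Q to get C-coordinates.
The result is [q]_C = (-7, -12, -6).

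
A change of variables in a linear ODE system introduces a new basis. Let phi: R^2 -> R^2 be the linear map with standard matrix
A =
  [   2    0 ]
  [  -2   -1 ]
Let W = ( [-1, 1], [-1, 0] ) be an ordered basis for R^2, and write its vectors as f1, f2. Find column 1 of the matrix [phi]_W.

Column 1 of [phi]_W is the W-coordinate vector of phi(f1).
In standard coordinates phi(f1) = A f1 = [-2, 1].
Converting to W: [-2, 1] = f1 + f2, so the coordinate vector is [1, 1].

[1, 1]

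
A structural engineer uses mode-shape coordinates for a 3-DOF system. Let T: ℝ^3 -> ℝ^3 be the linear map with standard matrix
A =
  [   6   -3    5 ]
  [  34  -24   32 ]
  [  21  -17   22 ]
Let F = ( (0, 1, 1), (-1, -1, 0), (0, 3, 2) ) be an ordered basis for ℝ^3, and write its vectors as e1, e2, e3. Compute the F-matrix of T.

With P the matrix whose columns are e1, ..., e3, [T]_F = P^(-1) A P.
Column by column: T(e1) = A e1 = (2, 8, 5); its F-coordinates (3, -2, 1) give column 1.
Continuing for each basis vector yields [T]_F = [[3, 2, -3], [-2, 3, -1], [1, -3, -2]].

[[3, 2, -3], [-2, 3, -1], [1, -3, -2]]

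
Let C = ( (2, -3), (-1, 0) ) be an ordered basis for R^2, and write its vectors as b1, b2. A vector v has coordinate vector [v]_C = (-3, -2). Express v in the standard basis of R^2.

By definition v = -3b1 - 2b2.
Summing componentwise gives (-4, 9).

(-4, 9)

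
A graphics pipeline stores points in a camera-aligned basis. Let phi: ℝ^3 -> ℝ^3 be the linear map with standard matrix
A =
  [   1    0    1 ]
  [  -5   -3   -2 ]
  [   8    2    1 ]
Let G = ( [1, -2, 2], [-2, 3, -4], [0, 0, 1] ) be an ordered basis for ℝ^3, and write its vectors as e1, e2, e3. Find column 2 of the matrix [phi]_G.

Column 2 of [phi]_G is the G-coordinate vector of phi(e2).
In standard coordinates phi(e2) = A e2 = [-6, 9, -14].
Converting to G: [-6, 9, -14] = 0·e1 + 3e2 - 2e3, so the coordinate vector is [0, 3, -2].

[0, 3, -2]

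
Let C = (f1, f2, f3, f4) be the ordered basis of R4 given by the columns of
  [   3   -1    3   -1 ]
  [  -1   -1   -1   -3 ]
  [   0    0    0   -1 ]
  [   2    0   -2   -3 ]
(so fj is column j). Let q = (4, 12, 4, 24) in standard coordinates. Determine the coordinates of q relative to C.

[q]_C is the unique c with M c = q, where M has columns f1, ..., f4.
Row-reducing the augmented matrix [M | q] gives c = (3, 0, -3, -4).
Check: 3f1 + 0·f2 - 3f3 - 4f4 = (4, 12, 4, 24).

(3, 0, -3, -4)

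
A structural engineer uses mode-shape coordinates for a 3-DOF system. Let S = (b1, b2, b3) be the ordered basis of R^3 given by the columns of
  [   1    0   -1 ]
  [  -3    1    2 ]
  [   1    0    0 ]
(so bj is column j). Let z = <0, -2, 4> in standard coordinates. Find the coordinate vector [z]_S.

<4, 2, 4>

We seek scalars with c_1 b1 + ... + c_3 b3 = z; equivalently solve M c = z where the columns of M are b1, ..., b3.
Row-reducing the augmented matrix [M | z] gives c = (4, 2, 4).
Check: 4b1 + 2b2 + 4b3 = <0, -2, 4>.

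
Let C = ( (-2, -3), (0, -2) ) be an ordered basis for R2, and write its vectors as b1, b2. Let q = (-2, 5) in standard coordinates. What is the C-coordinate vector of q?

We seek scalars with c_1 b1 + c_2 b2 = q; equivalently solve M c = q where the columns of M are b1, b2.
System: -2c_1 + 0c_2 = -2, -3c_1 - 2c_2 = 5; solving gives c_1 = 1, c_2 = -4.
Check: b1 - 4b2 = (-2, 5).

(1, -4)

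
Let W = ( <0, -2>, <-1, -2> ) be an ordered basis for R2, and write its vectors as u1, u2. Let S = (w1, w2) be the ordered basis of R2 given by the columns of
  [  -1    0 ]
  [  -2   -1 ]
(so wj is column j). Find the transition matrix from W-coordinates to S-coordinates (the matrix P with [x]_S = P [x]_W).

Take x = uj: its W-coordinates are the j-th standard unit vector, so P e_j — column j of P — equals [uj]_S.
u1 = 0·w1 + 2w2, giving column 1 = <0, 2>; repeating for each j gives P = [[0, 1], [2, 0]].

[[0, 1], [2, 0]]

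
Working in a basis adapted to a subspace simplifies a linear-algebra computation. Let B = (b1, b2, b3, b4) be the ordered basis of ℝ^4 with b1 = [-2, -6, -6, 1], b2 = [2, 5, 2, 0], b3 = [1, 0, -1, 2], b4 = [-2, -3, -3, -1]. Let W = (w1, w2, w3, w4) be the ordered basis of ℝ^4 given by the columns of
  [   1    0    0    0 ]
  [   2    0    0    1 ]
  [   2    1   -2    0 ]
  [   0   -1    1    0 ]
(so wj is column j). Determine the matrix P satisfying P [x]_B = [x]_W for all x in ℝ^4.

[[-2, 2, 1, -2], [0, 2, -1, 1], [1, 2, 1, 0], [-2, 1, -2, 1]]

Take x = bj: its B-coordinates are the j-th standard unit vector, so P e_j — column j of P — equals [bj]_W.
b1 = -2w1 + 0·w2 + w3 - 2w4, giving column 1 = [-2, 0, 1, -2]; repeating for each j gives P = [[-2, 2, 1, -2], [0, 2, -1, 1], [1, 2, 1, 0], [-2, 1, -2, 1]].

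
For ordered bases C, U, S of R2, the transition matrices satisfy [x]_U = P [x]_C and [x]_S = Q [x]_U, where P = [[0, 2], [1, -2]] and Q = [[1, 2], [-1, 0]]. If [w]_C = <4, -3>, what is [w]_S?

<14, 6>

Apply P to get U-coordinates <-6, 10>, then Q to get S-coordinates.
The result is [w]_S = <14, 6>.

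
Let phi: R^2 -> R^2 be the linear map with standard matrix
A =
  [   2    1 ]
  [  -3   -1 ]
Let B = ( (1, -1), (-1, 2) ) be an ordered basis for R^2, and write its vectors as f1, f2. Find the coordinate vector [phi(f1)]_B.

(0, -1)

Column 1 of [phi]_B is the B-coordinate vector of phi(f1).
In standard coordinates phi(f1) = A f1 = (1, -2).
Converting to B: (1, -2) = 0·f1 - f2, so the coordinate vector is (0, -1).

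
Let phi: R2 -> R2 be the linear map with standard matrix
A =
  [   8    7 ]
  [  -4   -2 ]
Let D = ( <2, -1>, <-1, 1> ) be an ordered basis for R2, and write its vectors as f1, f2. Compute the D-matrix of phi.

[[3, 1], [-3, 3]]

The j-th column of [phi]_D is [phi(fj)]_D.
phi(f1) = A f1 = <9, -6> = 3f1 - 3f2, so column 1 is <3, -3>.
Repeating for f2 and assembling the columns gives [[3, 1], [-3, 3]].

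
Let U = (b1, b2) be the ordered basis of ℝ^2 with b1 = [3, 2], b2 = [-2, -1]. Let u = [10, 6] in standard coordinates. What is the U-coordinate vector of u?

[2, -2]

Write u = c_1 b1 + c_2 b2 and solve for the c_i.
System: 3c_1 - 2c_2 = 10, 2c_1 - c_2 = 6; solving gives c_1 = 2, c_2 = -2.
Check: 2b1 - 2b2 = [10, 6].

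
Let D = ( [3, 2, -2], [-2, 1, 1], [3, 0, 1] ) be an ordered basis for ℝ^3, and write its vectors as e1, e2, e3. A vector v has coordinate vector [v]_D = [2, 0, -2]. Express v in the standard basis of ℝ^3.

[0, 4, -6]

By definition v = 2e1 + 0·e2 - 2e3.
Summing componentwise gives [0, 4, -6].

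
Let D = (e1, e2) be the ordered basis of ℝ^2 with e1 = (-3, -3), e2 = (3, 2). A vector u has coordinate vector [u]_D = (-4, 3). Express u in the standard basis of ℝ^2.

(21, 18)

u = M [u]_D, where M has columns e1, e2.
Carrying out the matrix-vector product, u = (21, 18).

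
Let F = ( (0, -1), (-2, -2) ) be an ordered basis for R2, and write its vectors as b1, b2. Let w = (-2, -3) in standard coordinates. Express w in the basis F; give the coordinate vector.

(1, 1)

We seek scalars with c_1 b1 + c_2 b2 = w; equivalently solve M c = w where the columns of M are b1, b2.
System: 0c_1 - 2c_2 = -2, -c_1 - 2c_2 = -3; solving gives c_1 = 1, c_2 = 1.
Check: b1 + b2 = (-2, -3).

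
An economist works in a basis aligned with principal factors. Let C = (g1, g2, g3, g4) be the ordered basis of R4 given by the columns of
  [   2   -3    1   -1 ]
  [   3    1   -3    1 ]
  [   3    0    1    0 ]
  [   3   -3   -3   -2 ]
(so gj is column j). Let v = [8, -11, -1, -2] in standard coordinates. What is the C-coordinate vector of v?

[v]_C is the unique c with M c = v, where M has columns g1, ..., g4.
Row-reducing the augmented matrix [M | v] gives c = (-1, -3, 2, 1).
Check: -g1 - 3g2 + 2g3 + g4 = [8, -11, -1, -2].

[-1, -3, 2, 1]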